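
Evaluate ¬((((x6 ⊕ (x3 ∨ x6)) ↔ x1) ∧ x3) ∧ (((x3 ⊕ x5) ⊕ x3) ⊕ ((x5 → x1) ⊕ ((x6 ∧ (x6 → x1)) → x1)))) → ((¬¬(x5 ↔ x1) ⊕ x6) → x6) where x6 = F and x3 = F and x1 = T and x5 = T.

F

x3 ∨ x6 = F ∨ F = F
x6 ⊕ (x3 ∨ x6) = F ⊕ F = F
(x6 ⊕ (x3 ∨ x6)) ↔ x1 = F ↔ T = F
((x6 ⊕ (x3 ∨ x6)) ↔ x1) ∧ x3 = F ∧ F = F
x3 ⊕ x5 = F ⊕ T = T
(x3 ⊕ x5) ⊕ x3 = T ⊕ F = T
x5 → x1 = T → T = T
x6 → x1 = F → T = T
x6 ∧ (x6 → x1) = F ∧ T = F
(x6 ∧ (x6 → x1)) → x1 = F → T = T
(x5 → x1) ⊕ ((x6 ∧ (x6 → x1)) → x1) = T ⊕ T = F
((x3 ⊕ x5) ⊕ x3) ⊕ ((x5 → x1) ⊕ ((x6 ∧ (x6 → x1)) → x1)) = T ⊕ F = T
(((x6 ⊕ (x3 ∨ x6)) ↔ x1) ∧ x3) ∧ (((x3 ⊕ x5) ⊕ x3) ⊕ ((x5 → x1) ⊕ ((x6 ∧ (x6 → x1)) → x1))) = F ∧ T = F
¬((((x6 ⊕ (x3 ∨ x6)) ↔ x1) ∧ x3) ∧ (((x3 ⊕ x5) ⊕ x3) ⊕ ((x5 → x1) ⊕ ((x6 ∧ (x6 → x1)) → x1)))) = ¬F = T
x5 ↔ x1 = T ↔ T = T
¬(x5 ↔ x1) = ¬T = F
¬¬(x5 ↔ x1) = ¬F = T
¬¬(x5 ↔ x1) ⊕ x6 = T ⊕ F = T
(¬¬(x5 ↔ x1) ⊕ x6) → x6 = T → F = F
¬((((x6 ⊕ (x3 ∨ x6)) ↔ x1) ∧ x3) ∧ (((x3 ⊕ x5) ⊕ x3) ⊕ ((x5 → x1) ⊕ ((x6 ∧ (x6 → x1)) → x1)))) → ((¬¬(x5 ↔ x1) ⊕ x6) → x6) = T → F = F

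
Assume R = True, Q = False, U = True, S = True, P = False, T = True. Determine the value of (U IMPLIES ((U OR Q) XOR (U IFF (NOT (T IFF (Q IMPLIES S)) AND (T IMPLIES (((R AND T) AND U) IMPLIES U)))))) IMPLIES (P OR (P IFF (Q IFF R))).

True

U OR Q = True OR False = True
Q IMPLIES S = False IMPLIES True = True
T IFF (Q IMPLIES S) = True IFF True = True
NOT (T IFF (Q IMPLIES S)) = NOT True = False
R AND T = True AND True = True
(R AND T) AND U = True AND True = True
((R AND T) AND U) IMPLIES U = True IMPLIES True = True
T IMPLIES (((R AND T) AND U) IMPLIES U) = True IMPLIES True = True
NOT (T IFF (Q IMPLIES S)) AND (T IMPLIES (((R AND T) AND U) IMPLIES U)) = False AND True = False
U IFF (NOT (T IFF (Q IMPLIES S)) AND (T IMPLIES (((R AND T) AND U) IMPLIES U))) = True IFF False = False
(U OR Q) XOR (U IFF (NOT (T IFF (Q IMPLIES S)) AND (T IMPLIES (((R AND T) AND U) IMPLIES U)))) = True XOR False = True
U IMPLIES ((U OR Q) XOR (U IFF (NOT (T IFF (Q IMPLIES S)) AND (T IMPLIES (((R AND T) AND U) IMPLIES U))))) = True IMPLIES True = True
Q IFF R = False IFF True = False
P IFF (Q IFF R) = False IFF False = True
P OR (P IFF (Q IFF R)) = False OR True = True
(U IMPLIES ((U OR Q) XOR (U IFF (NOT (T IFF (Q IMPLIES S)) AND (T IMPLIES (((R AND T) AND U) IMPLIES U)))))) IMPLIES (P OR (P IFF (Q IFF R))) = True IMPLIES True = True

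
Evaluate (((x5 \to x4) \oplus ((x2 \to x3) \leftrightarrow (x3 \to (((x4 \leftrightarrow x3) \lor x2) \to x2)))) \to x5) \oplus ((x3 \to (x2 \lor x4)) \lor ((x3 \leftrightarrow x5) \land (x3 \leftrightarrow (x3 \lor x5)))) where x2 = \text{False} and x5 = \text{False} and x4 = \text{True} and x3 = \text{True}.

x5 \to x4 = \text{False} \to \text{True} = \text{True}
x2 \to x3 = \text{False} \to \text{True} = \text{True}
x4 \leftrightarrow x3 = \text{True} \leftrightarrow \text{True} = \text{True}
(x4 \leftrightarrow x3) \lor x2 = \text{True} \lor \text{False} = \text{True}
((x4 \leftrightarrow x3) \lor x2) \to x2 = \text{True} \to \text{False} = \text{False}
x3 \to (((x4 \leftrightarrow x3) \lor x2) \to x2) = \text{True} \to \text{False} = \text{False}
(x2 \to x3) \leftrightarrow (x3 \to (((x4 \leftrightarrow x3) \lor x2) \to x2)) = \text{True} \leftrightarrow \text{False} = \text{False}
(x5 \to x4) \oplus ((x2 \to x3) \leftrightarrow (x3 \to (((x4 \leftrightarrow x3) \lor x2) \to x2))) = \text{True} \oplus \text{False} = \text{True}
((x5 \to x4) \oplus ((x2 \to x3) \leftrightarrow (x3 \to (((x4 \leftrightarrow x3) \lor x2) \to x2)))) \to x5 = \text{True} \to \text{False} = \text{False}
x2 \lor x4 = \text{False} \lor \text{True} = \text{True}
x3 \to (x2 \lor x4) = \text{True} \to \text{True} = \text{True}
x3 \leftrightarrow x5 = \text{True} \leftrightarrow \text{False} = \text{False}
x3 \lor x5 = \text{True} \lor \text{False} = \text{True}
x3 \leftrightarrow (x3 \lor x5) = \text{True} \leftrightarrow \text{True} = \text{True}
(x3 \leftrightarrow x5) \land (x3 \leftrightarrow (x3 \lor x5)) = \text{False} \land \text{True} = \text{False}
(x3 \to (x2 \lor x4)) \lor ((x3 \leftrightarrow x5) \land (x3 \leftrightarrow (x3 \lor x5))) = \text{True} \lor \text{False} = \text{True}
(((x5 \to x4) \oplus ((x2 \to x3) \leftrightarrow (x3 \to (((x4 \leftrightarrow x3) \lor x2) \to x2)))) \to x5) \oplus ((x3 \to (x2 \lor x4)) \lor ((x3 \leftrightarrow x5) \land (x3 \leftrightarrow (x3 \lor x5)))) = \text{False} \oplus \text{True} = \text{True}

\text{True}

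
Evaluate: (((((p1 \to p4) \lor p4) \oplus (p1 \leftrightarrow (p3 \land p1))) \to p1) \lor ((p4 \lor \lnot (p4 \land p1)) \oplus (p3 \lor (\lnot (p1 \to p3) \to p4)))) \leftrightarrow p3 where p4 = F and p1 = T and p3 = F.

Substituting p4=F, p1=T, p3=F:
p1 \to p4 = T \to F = F
(p1 \to p4) \lor p4 = F \lor F = F
p3 \land p1 = F \land T = F
p1 \leftrightarrow (p3 \land p1) = T \leftrightarrow F = F
((p1 \to p4) \lor p4) \oplus (p1 \leftrightarrow (p3 \land p1)) = F \oplus F = F
(((p1 \to p4) \lor p4) \oplus (p1 \leftrightarrow (p3 \land p1))) \to p1 = F \to T = T
p4 \land p1 = F \land T = F
\lnot (p4 \land p1) = \lnot F = T
p4 \lor \lnot (p4 \land p1) = F \lor T = T
p1 \to p3 = T \to F = F
\lnot (p1 \to p3) = \lnot F = T
\lnot (p1 \to p3) \to p4 = T \to F = F
p3 \lor (\lnot (p1 \to p3) \to p4) = F \lor F = F
(p4 \lor \lnot (p4 \land p1)) \oplus (p3 \lor (\lnot (p1 \to p3) \to p4)) = T \oplus F = T
((((p1 \to p4) \lor p4) \oplus (p1 \leftrightarrow (p3 \land p1))) \to p1) \lor ((p4 \lor \lnot (p4 \land p1)) \oplus (p3 \lor (\lnot (p1 \to p3) \to p4))) = T \lor T = T
(((((p1 \to p4) \lor p4) \oplus (p1 \leftrightarrow (p3 \land p1))) \to p1) \lor ((p4 \lor \lnot (p4 \land p1)) \oplus (p3 \lor (\lnot (p1 \to p3) \to p4)))) \leftrightarrow p3 = T \leftrightarrow F = F

F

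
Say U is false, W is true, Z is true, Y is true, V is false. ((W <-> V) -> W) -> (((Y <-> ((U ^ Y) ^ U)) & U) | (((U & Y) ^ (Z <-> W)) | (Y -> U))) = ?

True

W <-> V = True <-> False = False
(W <-> V) -> W = False -> True = True
U ^ Y = False ^ True = True
(U ^ Y) ^ U = True ^ False = True
Y <-> ((U ^ Y) ^ U) = True <-> True = True
(Y <-> ((U ^ Y) ^ U)) & U = True & False = False
U & Y = False & True = False
Z <-> W = True <-> True = True
(U & Y) ^ (Z <-> W) = False ^ True = True
Y -> U = True -> False = False
((U & Y) ^ (Z <-> W)) | (Y -> U) = True | False = True
((Y <-> ((U ^ Y) ^ U)) & U) | (((U & Y) ^ (Z <-> W)) | (Y -> U)) = False | True = True
((W <-> V) -> W) -> (((Y <-> ((U ^ Y) ^ U)) & U) | (((U & Y) ^ (Z <-> W)) | (Y -> U))) = True -> True = True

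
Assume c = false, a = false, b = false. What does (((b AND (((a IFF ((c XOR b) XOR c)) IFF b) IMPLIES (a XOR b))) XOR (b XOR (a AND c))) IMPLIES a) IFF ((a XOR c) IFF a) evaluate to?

true

Substituting c=false, a=false, b=false:
c XOR b = false XOR false = false
(c XOR b) XOR c = false XOR false = false
a IFF ((c XOR b) XOR c) = false IFF false = true
(a IFF ((c XOR b) XOR c)) IFF b = true IFF false = false
a XOR b = false XOR false = false
((a IFF ((c XOR b) XOR c)) IFF b) IMPLIES (a XOR b) = false IMPLIES false = true
b AND (((a IFF ((c XOR b) XOR c)) IFF b) IMPLIES (a XOR b)) = false AND true = false
a AND c = false AND false = false
b XOR (a AND c) = false XOR false = false
(b AND (((a IFF ((c XOR b) XOR c)) IFF b) IMPLIES (a XOR b))) XOR (b XOR (a AND c)) = false XOR false = false
((b AND (((a IFF ((c XOR b) XOR c)) IFF b) IMPLIES (a XOR b))) XOR (b XOR (a AND c))) IMPLIES a = false IMPLIES false = true
a XOR c = false XOR false = false
(a XOR c) IFF a = false IFF false = true
(((b AND (((a IFF ((c XOR b) XOR c)) IFF b) IMPLIES (a XOR b))) XOR (b XOR (a AND c))) IMPLIES a) IFF ((a XOR c) IFF a) = true IFF true = true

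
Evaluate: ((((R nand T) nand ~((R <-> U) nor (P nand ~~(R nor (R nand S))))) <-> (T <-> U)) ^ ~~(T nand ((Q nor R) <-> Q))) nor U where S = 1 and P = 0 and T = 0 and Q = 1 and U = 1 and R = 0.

Substituting S=1, P=0, T=0, Q=1, U=1, R=0:
R nand T = 0 nand 0 = 1
R <-> U = 0 <-> 1 = 0
R nand S = 0 nand 1 = 1
R nor (R nand S) = 0 nor 1 = 0
~(R nor (R nand S)) = ~0 = 1
~~(R nor (R nand S)) = ~1 = 0
P nand ~~(R nor (R nand S)) = 0 nand 0 = 1
(R <-> U) nor (P nand ~~(R nor (R nand S))) = 0 nor 1 = 0
~((R <-> U) nor (P nand ~~(R nor (R nand S)))) = ~0 = 1
(R nand T) nand ~((R <-> U) nor (P nand ~~(R nor (R nand S)))) = 1 nand 1 = 0
T <-> U = 0 <-> 1 = 0
((R nand T) nand ~((R <-> U) nor (P nand ~~(R nor (R nand S))))) <-> (T <-> U) = 0 <-> 0 = 1
Q nor R = 1 nor 0 = 0
(Q nor R) <-> Q = 0 <-> 1 = 0
T nand ((Q nor R) <-> Q) = 0 nand 0 = 1
~(T nand ((Q nor R) <-> Q)) = ~1 = 0
~~(T nand ((Q nor R) <-> Q)) = ~0 = 1
(((R nand T) nand ~((R <-> U) nor (P nand ~~(R nor (R nand S))))) <-> (T <-> U)) ^ ~~(T nand ((Q nor R) <-> Q)) = 1 ^ 1 = 0
((((R nand T) nand ~((R <-> U) nor (P nand ~~(R nor (R nand S))))) <-> (T <-> U)) ^ ~~(T nand ((Q nor R) <-> Q))) nor U = 0 nor 1 = 0

0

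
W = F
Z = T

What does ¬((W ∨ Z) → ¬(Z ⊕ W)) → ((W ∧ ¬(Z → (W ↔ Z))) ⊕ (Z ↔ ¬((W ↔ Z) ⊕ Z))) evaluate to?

F

W ∨ Z = F ∨ T = T
Z ⊕ W = T ⊕ F = T
¬(Z ⊕ W) = ¬T = F
(W ∨ Z) → ¬(Z ⊕ W) = T → F = F
¬((W ∨ Z) → ¬(Z ⊕ W)) = ¬F = T
W ↔ Z = F ↔ T = F
Z → (W ↔ Z) = T → F = F
¬(Z → (W ↔ Z)) = ¬F = T
W ∧ ¬(Z → (W ↔ Z)) = F ∧ T = F
W ↔ Z = F ↔ T = F
(W ↔ Z) ⊕ Z = F ⊕ T = T
¬((W ↔ Z) ⊕ Z) = ¬T = F
Z ↔ ¬((W ↔ Z) ⊕ Z) = T ↔ F = F
(W ∧ ¬(Z → (W ↔ Z))) ⊕ (Z ↔ ¬((W ↔ Z) ⊕ Z)) = F ⊕ F = F
¬((W ∨ Z) → ¬(Z ⊕ W)) → ((W ∧ ¬(Z → (W ↔ Z))) ⊕ (Z ↔ ¬((W ↔ Z) ⊕ Z))) = T → F = F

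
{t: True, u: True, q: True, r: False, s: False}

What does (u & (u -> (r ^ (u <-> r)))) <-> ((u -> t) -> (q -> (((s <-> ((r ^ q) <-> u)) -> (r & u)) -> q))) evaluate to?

False

u <-> r = True <-> False = False
r ^ (u <-> r) = False ^ False = False
u -> (r ^ (u <-> r)) = True -> False = False
u & (u -> (r ^ (u <-> r))) = True & False = False
u -> t = True -> True = True
r ^ q = False ^ True = True
(r ^ q) <-> u = True <-> True = True
s <-> ((r ^ q) <-> u) = False <-> True = False
r & u = False & True = False
(s <-> ((r ^ q) <-> u)) -> (r & u) = False -> False = True
((s <-> ((r ^ q) <-> u)) -> (r & u)) -> q = True -> True = True
q -> (((s <-> ((r ^ q) <-> u)) -> (r & u)) -> q) = True -> True = True
(u -> t) -> (q -> (((s <-> ((r ^ q) <-> u)) -> (r & u)) -> q)) = True -> True = True
(u & (u -> (r ^ (u <-> r)))) <-> ((u -> t) -> (q -> (((s <-> ((r ^ q) <-> u)) -> (r & u)) -> q))) = False <-> True = False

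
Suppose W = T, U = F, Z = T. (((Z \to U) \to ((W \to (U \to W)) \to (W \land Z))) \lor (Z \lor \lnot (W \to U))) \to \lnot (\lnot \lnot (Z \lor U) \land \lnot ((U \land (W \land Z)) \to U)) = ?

T

Z \to U = T \to F = F
U \to W = F \to T = T
W \to (U \to W) = T \to T = T
W \land Z = T \land T = T
(W \to (U \to W)) \to (W \land Z) = T \to T = T
(Z \to U) \to ((W \to (U \to W)) \to (W \land Z)) = F \to T = T
W \to U = T \to F = F
\lnot (W \to U) = \lnot F = T
Z \lor \lnot (W \to U) = T \lor T = T
((Z \to U) \to ((W \to (U \to W)) \to (W \land Z))) \lor (Z \lor \lnot (W \to U)) = T \lor T = T
Z \lor U = T \lor F = T
\lnot (Z \lor U) = \lnot T = F
\lnot \lnot (Z \lor U) = \lnot F = T
W \land Z = T \land T = T
U \land (W \land Z) = F \land T = F
(U \land (W \land Z)) \to U = F \to F = T
\lnot ((U \land (W \land Z)) \to U) = \lnot T = F
\lnot \lnot (Z \lor U) \land \lnot ((U \land (W \land Z)) \to U) = T \land F = F
\lnot (\lnot \lnot (Z \lor U) \land \lnot ((U \land (W \land Z)) \to U)) = \lnot F = T
(((Z \to U) \to ((W \to (U \to W)) \to (W \land Z))) \lor (Z \lor \lnot (W \to U))) \to \lnot (\lnot \lnot (Z \lor U) \land \lnot ((U \land (W \land Z)) \to U)) = T \to T = T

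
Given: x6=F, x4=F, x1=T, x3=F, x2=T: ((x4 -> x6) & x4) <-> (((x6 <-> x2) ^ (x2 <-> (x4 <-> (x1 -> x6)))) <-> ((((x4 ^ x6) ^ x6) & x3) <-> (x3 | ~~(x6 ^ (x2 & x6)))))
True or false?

F

x4 -> x6 = F -> F = T
(x4 -> x6) & x4 = T & F = F
x6 <-> x2 = F <-> T = F
x1 -> x6 = T -> F = F
x4 <-> (x1 -> x6) = F <-> F = T
x2 <-> (x4 <-> (x1 -> x6)) = T <-> T = T
(x6 <-> x2) ^ (x2 <-> (x4 <-> (x1 -> x6))) = F ^ T = T
x4 ^ x6 = F ^ F = F
(x4 ^ x6) ^ x6 = F ^ F = F
((x4 ^ x6) ^ x6) & x3 = F & F = F
x2 & x6 = T & F = F
x6 ^ (x2 & x6) = F ^ F = F
~(x6 ^ (x2 & x6)) = ~F = T
~~(x6 ^ (x2 & x6)) = ~T = F
x3 | ~~(x6 ^ (x2 & x6)) = F | F = F
(((x4 ^ x6) ^ x6) & x3) <-> (x3 | ~~(x6 ^ (x2 & x6))) = F <-> F = T
((x6 <-> x2) ^ (x2 <-> (x4 <-> (x1 -> x6)))) <-> ((((x4 ^ x6) ^ x6) & x3) <-> (x3 | ~~(x6 ^ (x2 & x6)))) = T <-> T = T
((x4 -> x6) & x4) <-> (((x6 <-> x2) ^ (x2 <-> (x4 <-> (x1 -> x6)))) <-> ((((x4 ^ x6) ^ x6) & x3) <-> (x3 | ~~(x6 ^ (x2 & x6))))) = F <-> T = F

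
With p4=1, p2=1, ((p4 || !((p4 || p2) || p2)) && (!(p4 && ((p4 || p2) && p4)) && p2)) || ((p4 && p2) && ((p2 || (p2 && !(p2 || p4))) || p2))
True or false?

Substituting p4=1, p2=1:
p4 || p2 = 1 || 1 = 1
(p4 || p2) || p2 = 1 || 1 = 1
!((p4 || p2) || p2) = !1 = 0
p4 || !((p4 || p2) || p2) = 1 || 0 = 1
p4 || p2 = 1 || 1 = 1
(p4 || p2) && p4 = 1 && 1 = 1
p4 && ((p4 || p2) && p4) = 1 && 1 = 1
!(p4 && ((p4 || p2) && p4)) = !1 = 0
!(p4 && ((p4 || p2) && p4)) && p2 = 0 && 1 = 0
(p4 || !((p4 || p2) || p2)) && (!(p4 && ((p4 || p2) && p4)) && p2) = 1 && 0 = 0
p4 && p2 = 1 && 1 = 1
p2 || p4 = 1 || 1 = 1
!(p2 || p4) = !1 = 0
p2 && !(p2 || p4) = 1 && 0 = 0
p2 || (p2 && !(p2 || p4)) = 1 || 0 = 1
(p2 || (p2 && !(p2 || p4))) || p2 = 1 || 1 = 1
(p4 && p2) && ((p2 || (p2 && !(p2 || p4))) || p2) = 1 && 1 = 1
((p4 || !((p4 || p2) || p2)) && (!(p4 && ((p4 || p2) && p4)) && p2)) || ((p4 && p2) && ((p2 || (p2 && !(p2 || p4))) || p2)) = 0 || 1 = 1

1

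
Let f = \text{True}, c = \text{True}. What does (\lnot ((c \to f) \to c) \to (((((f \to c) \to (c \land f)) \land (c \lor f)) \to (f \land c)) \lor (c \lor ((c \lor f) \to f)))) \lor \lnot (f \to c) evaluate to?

Substituting f=\text{True}, c=\text{True}:
c \to f = \text{True} \to \text{True} = \text{True}
(c \to f) \to c = \text{True} \to \text{True} = \text{True}
\lnot ((c \to f) \to c) = \lnot \text{True} = \text{False}
f \to c = \text{True} \to \text{True} = \text{True}
c \land f = \text{True} \land \text{True} = \text{True}
(f \to c) \to (c \land f) = \text{True} \to \text{True} = \text{True}
c \lor f = \text{True} \lor \text{True} = \text{True}
((f \to c) \to (c \land f)) \land (c \lor f) = \text{True} \land \text{True} = \text{True}
f \land c = \text{True} \land \text{True} = \text{True}
(((f \to c) \to (c \land f)) \land (c \lor f)) \to (f \land c) = \text{True} \to \text{True} = \text{True}
c \lor f = \text{True} \lor \text{True} = \text{True}
(c \lor f) \to f = \text{True} \to \text{True} = \text{True}
c \lor ((c \lor f) \to f) = \text{True} \lor \text{True} = \text{True}
((((f \to c) \to (c \land f)) \land (c \lor f)) \to (f \land c)) \lor (c \lor ((c \lor f) \to f)) = \text{True} \lor \text{True} = \text{True}
\lnot ((c \to f) \to c) \to (((((f \to c) \to (c \land f)) \land (c \lor f)) \to (f \land c)) \lor (c \lor ((c \lor f) \to f))) = \text{False} \to \text{True} = \text{True}
f \to c = \text{True} \to \text{True} = \text{True}
\lnot (f \to c) = \lnot \text{True} = \text{False}
(\lnot ((c \to f) \to c) \to (((((f \to c) \to (c \land f)) \land (c \lor f)) \to (f \land c)) \lor (c \lor ((c \lor f) \to f)))) \lor \lnot (f \to c) = \text{True} \lor \text{False} = \text{True}

\text{True}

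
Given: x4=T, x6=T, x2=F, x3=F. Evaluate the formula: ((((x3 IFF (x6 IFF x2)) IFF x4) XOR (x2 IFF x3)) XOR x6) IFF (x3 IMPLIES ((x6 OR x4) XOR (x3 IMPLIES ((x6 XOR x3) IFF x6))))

x6 IFF x2 = T IFF F = F
x3 IFF (x6 IFF x2) = F IFF F = T
(x3 IFF (x6 IFF x2)) IFF x4 = T IFF T = T
x2 IFF x3 = F IFF F = T
((x3 IFF (x6 IFF x2)) IFF x4) XOR (x2 IFF x3) = T XOR T = F
(((x3 IFF (x6 IFF x2)) IFF x4) XOR (x2 IFF x3)) XOR x6 = F XOR T = T
x6 OR x4 = T OR T = T
x6 XOR x3 = T XOR F = T
(x6 XOR x3) IFF x6 = T IFF T = T
x3 IMPLIES ((x6 XOR x3) IFF x6) = F IMPLIES T = T
(x6 OR x4) XOR (x3 IMPLIES ((x6 XOR x3) IFF x6)) = T XOR T = F
x3 IMPLIES ((x6 OR x4) XOR (x3 IMPLIES ((x6 XOR x3) IFF x6))) = F IMPLIES F = T
((((x3 IFF (x6 IFF x2)) IFF x4) XOR (x2 IFF x3)) XOR x6) IFF (x3 IMPLIES ((x6 OR x4) XOR (x3 IMPLIES ((x6 XOR x3) IFF x6)))) = T IFF T = T

T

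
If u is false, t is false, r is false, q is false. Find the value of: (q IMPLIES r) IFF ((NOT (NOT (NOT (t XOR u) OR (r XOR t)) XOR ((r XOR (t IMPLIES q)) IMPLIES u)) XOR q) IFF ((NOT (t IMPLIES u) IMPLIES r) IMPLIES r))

q IMPLIES r = False IMPLIES False = True
t XOR u = False XOR False = False
NOT (t XOR u) = NOT False = True
r XOR t = False XOR False = False
NOT (t XOR u) OR (r XOR t) = True OR False = True
NOT (NOT (t XOR u) OR (r XOR t)) = NOT True = False
t IMPLIES q = False IMPLIES False = True
r XOR (t IMPLIES q) = False XOR True = True
(r XOR (t IMPLIES q)) IMPLIES u = True IMPLIES False = False
NOT (NOT (t XOR u) OR (r XOR t)) XOR ((r XOR (t IMPLIES q)) IMPLIES u) = False XOR False = False
NOT (NOT (NOT (t XOR u) OR (r XOR t)) XOR ((r XOR (t IMPLIES q)) IMPLIES u)) = NOT False = True
NOT (NOT (NOT (t XOR u) OR (r XOR t)) XOR ((r XOR (t IMPLIES q)) IMPLIES u)) XOR q = True XOR False = True
t IMPLIES u = False IMPLIES False = True
NOT (t IMPLIES u) = NOT True = False
NOT (t IMPLIES u) IMPLIES r = False IMPLIES False = True
(NOT (t IMPLIES u) IMPLIES r) IMPLIES r = True IMPLIES False = False
(NOT (NOT (NOT (t XOR u) OR (r XOR t)) XOR ((r XOR (t IMPLIES q)) IMPLIES u)) XOR q) IFF ((NOT (t IMPLIES u) IMPLIES r) IMPLIES r) = True IFF False = False
(q IMPLIES r) IFF ((NOT (NOT (NOT (t XOR u) OR (r XOR t)) XOR ((r XOR (t IMPLIES q)) IMPLIES u)) XOR q) IFF ((NOT (t IMPLIES u) IMPLIES r) IMPLIES r)) = True IFF False = False

False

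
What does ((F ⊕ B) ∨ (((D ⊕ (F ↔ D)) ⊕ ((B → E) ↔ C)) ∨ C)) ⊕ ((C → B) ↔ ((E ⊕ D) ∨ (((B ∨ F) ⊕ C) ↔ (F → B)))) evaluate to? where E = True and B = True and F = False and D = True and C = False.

Substituting E=True, B=True, F=False, D=True, C=False:
F ⊕ B = False ⊕ True = True
F ↔ D = False ↔ True = False
D ⊕ (F ↔ D) = True ⊕ False = True
B → E = True → True = True
(B → E) ↔ C = True ↔ False = False
(D ⊕ (F ↔ D)) ⊕ ((B → E) ↔ C) = True ⊕ False = True
((D ⊕ (F ↔ D)) ⊕ ((B → E) ↔ C)) ∨ C = True ∨ False = True
(F ⊕ B) ∨ (((D ⊕ (F ↔ D)) ⊕ ((B → E) ↔ C)) ∨ C) = True ∨ True = True
C → B = False → True = True
E ⊕ D = True ⊕ True = False
B ∨ F = True ∨ False = True
(B ∨ F) ⊕ C = True ⊕ False = True
F → B = False → True = True
((B ∨ F) ⊕ C) ↔ (F → B) = True ↔ True = True
(E ⊕ D) ∨ (((B ∨ F) ⊕ C) ↔ (F → B)) = False ∨ True = True
(C → B) ↔ ((E ⊕ D) ∨ (((B ∨ F) ⊕ C) ↔ (F → B))) = True ↔ True = True
((F ⊕ B) ∨ (((D ⊕ (F ↔ D)) ⊕ ((B → E) ↔ C)) ∨ C)) ⊕ ((C → B) ↔ ((E ⊕ D) ∨ (((B ∨ F) ⊕ C) ↔ (F → B)))) = True ⊕ True = False

False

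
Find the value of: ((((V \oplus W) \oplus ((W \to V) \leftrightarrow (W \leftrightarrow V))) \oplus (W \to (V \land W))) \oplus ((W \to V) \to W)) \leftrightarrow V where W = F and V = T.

F

V \oplus W = T \oplus F = T
W \to V = F \to T = T
W \leftrightarrow V = F \leftrightarrow T = F
(W \to V) \leftrightarrow (W \leftrightarrow V) = T \leftrightarrow F = F
(V \oplus W) \oplus ((W \to V) \leftrightarrow (W \leftrightarrow V)) = T \oplus F = T
V \land W = T \land F = F
W \to (V \land W) = F \to F = T
((V \oplus W) \oplus ((W \to V) \leftrightarrow (W \leftrightarrow V))) \oplus (W \to (V \land W)) = T \oplus T = F
W \to V = F \to T = T
(W \to V) \to W = T \to F = F
(((V \oplus W) \oplus ((W \to V) \leftrightarrow (W \leftrightarrow V))) \oplus (W \to (V \land W))) \oplus ((W \to V) \to W) = F \oplus F = F
((((V \oplus W) \oplus ((W \to V) \leftrightarrow (W \leftrightarrow V))) \oplus (W \to (V \land W))) \oplus ((W \to V) \to W)) \leftrightarrow V = F \leftrightarrow T = F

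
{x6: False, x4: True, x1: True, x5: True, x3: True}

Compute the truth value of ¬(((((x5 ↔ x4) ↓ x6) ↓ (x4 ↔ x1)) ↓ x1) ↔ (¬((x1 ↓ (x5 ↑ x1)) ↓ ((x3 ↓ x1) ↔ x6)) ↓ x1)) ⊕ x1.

True

x5 ↔ x4 = True ↔ True = True
(x5 ↔ x4) ↓ x6 = True ↓ False = False
x4 ↔ x1 = True ↔ True = True
((x5 ↔ x4) ↓ x6) ↓ (x4 ↔ x1) = False ↓ True = False
(((x5 ↔ x4) ↓ x6) ↓ (x4 ↔ x1)) ↓ x1 = False ↓ True = False
x5 ↑ x1 = True ↑ True = False
x1 ↓ (x5 ↑ x1) = True ↓ False = False
x3 ↓ x1 = True ↓ True = False
(x3 ↓ x1) ↔ x6 = False ↔ False = True
(x1 ↓ (x5 ↑ x1)) ↓ ((x3 ↓ x1) ↔ x6) = False ↓ True = False
¬((x1 ↓ (x5 ↑ x1)) ↓ ((x3 ↓ x1) ↔ x6)) = ¬False = True
¬((x1 ↓ (x5 ↑ x1)) ↓ ((x3 ↓ x1) ↔ x6)) ↓ x1 = True ↓ True = False
((((x5 ↔ x4) ↓ x6) ↓ (x4 ↔ x1)) ↓ x1) ↔ (¬((x1 ↓ (x5 ↑ x1)) ↓ ((x3 ↓ x1) ↔ x6)) ↓ x1) = False ↔ False = True
¬(((((x5 ↔ x4) ↓ x6) ↓ (x4 ↔ x1)) ↓ x1) ↔ (¬((x1 ↓ (x5 ↑ x1)) ↓ ((x3 ↓ x1) ↔ x6)) ↓ x1)) = ¬True = False
¬(((((x5 ↔ x4) ↓ x6) ↓ (x4 ↔ x1)) ↓ x1) ↔ (¬((x1 ↓ (x5 ↑ x1)) ↓ ((x3 ↓ x1) ↔ x6)) ↓ x1)) ⊕ x1 = False ⊕ True = True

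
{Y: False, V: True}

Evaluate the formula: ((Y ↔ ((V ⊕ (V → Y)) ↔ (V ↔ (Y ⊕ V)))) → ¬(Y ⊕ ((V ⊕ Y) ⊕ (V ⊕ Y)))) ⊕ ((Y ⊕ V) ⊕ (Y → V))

Substituting Y=False, V=True:
V → Y = True → False = False
V ⊕ (V → Y) = True ⊕ False = True
Y ⊕ V = False ⊕ True = True
V ↔ (Y ⊕ V) = True ↔ True = True
(V ⊕ (V → Y)) ↔ (V ↔ (Y ⊕ V)) = True ↔ True = True
Y ↔ ((V ⊕ (V → Y)) ↔ (V ↔ (Y ⊕ V))) = False ↔ True = False
V ⊕ Y = True ⊕ False = True
V ⊕ Y = True ⊕ False = True
(V ⊕ Y) ⊕ (V ⊕ Y) = True ⊕ True = False
Y ⊕ ((V ⊕ Y) ⊕ (V ⊕ Y)) = False ⊕ False = False
¬(Y ⊕ ((V ⊕ Y) ⊕ (V ⊕ Y))) = ¬False = True
(Y ↔ ((V ⊕ (V → Y)) ↔ (V ↔ (Y ⊕ V)))) → ¬(Y ⊕ ((V ⊕ Y) ⊕ (V ⊕ Y))) = False → True = True
Y ⊕ V = False ⊕ True = True
Y → V = False → True = True
(Y ⊕ V) ⊕ (Y → V) = True ⊕ True = False
((Y ↔ ((V ⊕ (V → Y)) ↔ (V ↔ (Y ⊕ V)))) → ¬(Y ⊕ ((V ⊕ Y) ⊕ (V ⊕ Y)))) ⊕ ((Y ⊕ V) ⊕ (Y → V)) = True ⊕ False = True

True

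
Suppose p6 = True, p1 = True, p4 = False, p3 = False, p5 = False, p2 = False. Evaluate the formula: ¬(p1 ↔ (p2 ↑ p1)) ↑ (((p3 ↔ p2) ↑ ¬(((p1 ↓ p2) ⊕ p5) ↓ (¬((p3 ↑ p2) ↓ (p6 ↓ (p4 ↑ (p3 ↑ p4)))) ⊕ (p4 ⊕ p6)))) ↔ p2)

True

Substituting p6=True, p1=True, p4=False, p3=False, p5=False, p2=False:
p2 ↑ p1 = False ↑ True = True
p1 ↔ (p2 ↑ p1) = True ↔ True = True
¬(p1 ↔ (p2 ↑ p1)) = ¬True = False
p3 ↔ p2 = False ↔ False = True
p1 ↓ p2 = True ↓ False = False
(p1 ↓ p2) ⊕ p5 = False ⊕ False = False
p3 ↑ p2 = False ↑ False = True
p3 ↑ p4 = False ↑ False = True
p4 ↑ (p3 ↑ p4) = False ↑ True = True
p6 ↓ (p4 ↑ (p3 ↑ p4)) = True ↓ True = False
(p3 ↑ p2) ↓ (p6 ↓ (p4 ↑ (p3 ↑ p4))) = True ↓ False = False
¬((p3 ↑ p2) ↓ (p6 ↓ (p4 ↑ (p3 ↑ p4)))) = ¬False = True
p4 ⊕ p6 = False ⊕ True = True
¬((p3 ↑ p2) ↓ (p6 ↓ (p4 ↑ (p3 ↑ p4)))) ⊕ (p4 ⊕ p6) = True ⊕ True = False
((p1 ↓ p2) ⊕ p5) ↓ (¬((p3 ↑ p2) ↓ (p6 ↓ (p4 ↑ (p3 ↑ p4)))) ⊕ (p4 ⊕ p6)) = False ↓ False = True
¬(((p1 ↓ p2) ⊕ p5) ↓ (¬((p3 ↑ p2) ↓ (p6 ↓ (p4 ↑ (p3 ↑ p4)))) ⊕ (p4 ⊕ p6))) = ¬True = False
(p3 ↔ p2) ↑ ¬(((p1 ↓ p2) ⊕ p5) ↓ (¬((p3 ↑ p2) ↓ (p6 ↓ (p4 ↑ (p3 ↑ p4)))) ⊕ (p4 ⊕ p6))) = True ↑ False = True
((p3 ↔ p2) ↑ ¬(((p1 ↓ p2) ⊕ p5) ↓ (¬((p3 ↑ p2) ↓ (p6 ↓ (p4 ↑ (p3 ↑ p4)))) ⊕ (p4 ⊕ p6)))) ↔ p2 = True ↔ False = False
¬(p1 ↔ (p2 ↑ p1)) ↑ (((p3 ↔ p2) ↑ ¬(((p1 ↓ p2) ⊕ p5) ↓ (¬((p3 ↑ p2) ↓ (p6 ↓ (p4 ↑ (p3 ↑ p4)))) ⊕ (p4 ⊕ p6)))) ↔ p2) = False ↑ False = True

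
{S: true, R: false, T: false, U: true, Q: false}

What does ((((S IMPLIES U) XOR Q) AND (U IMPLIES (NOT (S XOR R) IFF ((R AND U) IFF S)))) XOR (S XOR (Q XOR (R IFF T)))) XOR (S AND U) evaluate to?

false

S IMPLIES U = true IMPLIES true = true
(S IMPLIES U) XOR Q = true XOR false = true
S XOR R = true XOR false = true
NOT (S XOR R) = NOT true = false
R AND U = false AND true = false
(R AND U) IFF S = false IFF true = false
NOT (S XOR R) IFF ((R AND U) IFF S) = false IFF false = true
U IMPLIES (NOT (S XOR R) IFF ((R AND U) IFF S)) = true IMPLIES true = true
((S IMPLIES U) XOR Q) AND (U IMPLIES (NOT (S XOR R) IFF ((R AND U) IFF S))) = true AND true = true
R IFF T = false IFF false = true
Q XOR (R IFF T) = false XOR true = true
S XOR (Q XOR (R IFF T)) = true XOR true = false
(((S IMPLIES U) XOR Q) AND (U IMPLIES (NOT (S XOR R) IFF ((R AND U) IFF S)))) XOR (S XOR (Q XOR (R IFF T))) = true XOR false = true
S AND U = true AND true = true
((((S IMPLIES U) XOR Q) AND (U IMPLIES (NOT (S XOR R) IFF ((R AND U) IFF S)))) XOR (S XOR (Q XOR (R IFF T)))) XOR (S AND U) = true XOR true = false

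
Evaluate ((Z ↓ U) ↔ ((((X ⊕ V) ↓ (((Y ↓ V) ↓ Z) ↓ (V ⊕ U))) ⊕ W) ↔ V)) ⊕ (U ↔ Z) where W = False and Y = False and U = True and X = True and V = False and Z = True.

Z ↓ U = True ↓ True = False
X ⊕ V = True ⊕ False = True
Y ↓ V = False ↓ False = True
(Y ↓ V) ↓ Z = True ↓ True = False
V ⊕ U = False ⊕ True = True
((Y ↓ V) ↓ Z) ↓ (V ⊕ U) = False ↓ True = False
(X ⊕ V) ↓ (((Y ↓ V) ↓ Z) ↓ (V ⊕ U)) = True ↓ False = False
((X ⊕ V) ↓ (((Y ↓ V) ↓ Z) ↓ (V ⊕ U))) ⊕ W = False ⊕ False = False
(((X ⊕ V) ↓ (((Y ↓ V) ↓ Z) ↓ (V ⊕ U))) ⊕ W) ↔ V = False ↔ False = True
(Z ↓ U) ↔ ((((X ⊕ V) ↓ (((Y ↓ V) ↓ Z) ↓ (V ⊕ U))) ⊕ W) ↔ V) = False ↔ True = False
U ↔ Z = True ↔ True = True
((Z ↓ U) ↔ ((((X ⊕ V) ↓ (((Y ↓ V) ↓ Z) ↓ (V ⊕ U))) ⊕ W) ↔ V)) ⊕ (U ↔ Z) = False ⊕ True = True

True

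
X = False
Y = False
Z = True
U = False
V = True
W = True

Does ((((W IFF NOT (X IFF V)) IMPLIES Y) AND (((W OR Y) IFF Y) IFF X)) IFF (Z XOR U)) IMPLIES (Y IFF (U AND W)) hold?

X IFF V = False IFF True = False
NOT (X IFF V) = NOT False = True
W IFF NOT (X IFF V) = True IFF True = True
(W IFF NOT (X IFF V)) IMPLIES Y = True IMPLIES False = False
W OR Y = True OR False = True
(W OR Y) IFF Y = True IFF False = False
((W OR Y) IFF Y) IFF X = False IFF False = True
((W IFF NOT (X IFF V)) IMPLIES Y) AND (((W OR Y) IFF Y) IFF X) = False AND True = False
Z XOR U = True XOR False = True
(((W IFF NOT (X IFF V)) IMPLIES Y) AND (((W OR Y) IFF Y) IFF X)) IFF (Z XOR U) = False IFF True = False
U AND W = False AND True = False
Y IFF (U AND W) = False IFF False = True
((((W IFF NOT (X IFF V)) IMPLIES Y) AND (((W OR Y) IFF Y) IFF X)) IFF (Z XOR U)) IMPLIES (Y IFF (U AND W)) = False IMPLIES True = True

True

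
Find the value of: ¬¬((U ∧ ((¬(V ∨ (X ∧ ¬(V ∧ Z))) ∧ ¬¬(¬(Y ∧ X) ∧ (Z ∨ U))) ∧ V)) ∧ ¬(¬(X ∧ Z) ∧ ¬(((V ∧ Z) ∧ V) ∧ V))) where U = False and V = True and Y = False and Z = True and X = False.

False

Substituting U=False, V=True, Y=False, Z=True, X=False:
V ∧ Z = True ∧ True = True
¬(V ∧ Z) = ¬True = False
X ∧ ¬(V ∧ Z) = False ∧ False = False
V ∨ (X ∧ ¬(V ∧ Z)) = True ∨ False = True
¬(V ∨ (X ∧ ¬(V ∧ Z))) = ¬True = False
Y ∧ X = False ∧ False = False
¬(Y ∧ X) = ¬False = True
Z ∨ U = True ∨ False = True
¬(Y ∧ X) ∧ (Z ∨ U) = True ∧ True = True
¬(¬(Y ∧ X) ∧ (Z ∨ U)) = ¬True = False
¬¬(¬(Y ∧ X) ∧ (Z ∨ U)) = ¬False = True
¬(V ∨ (X ∧ ¬(V ∧ Z))) ∧ ¬¬(¬(Y ∧ X) ∧ (Z ∨ U)) = False ∧ True = False
(¬(V ∨ (X ∧ ¬(V ∧ Z))) ∧ ¬¬(¬(Y ∧ X) ∧ (Z ∨ U))) ∧ V = False ∧ True = False
U ∧ ((¬(V ∨ (X ∧ ¬(V ∧ Z))) ∧ ¬¬(¬(Y ∧ X) ∧ (Z ∨ U))) ∧ V) = False ∧ False = False
X ∧ Z = False ∧ True = False
¬(X ∧ Z) = ¬False = True
V ∧ Z = True ∧ True = True
(V ∧ Z) ∧ V = True ∧ True = True
((V ∧ Z) ∧ V) ∧ V = True ∧ True = True
¬(((V ∧ Z) ∧ V) ∧ V) = ¬True = False
¬(X ∧ Z) ∧ ¬(((V ∧ Z) ∧ V) ∧ V) = True ∧ False = False
¬(¬(X ∧ Z) ∧ ¬(((V ∧ Z) ∧ V) ∧ V)) = ¬False = True
(U ∧ ((¬(V ∨ (X ∧ ¬(V ∧ Z))) ∧ ¬¬(¬(Y ∧ X) ∧ (Z ∨ U))) ∧ V)) ∧ ¬(¬(X ∧ Z) ∧ ¬(((V ∧ Z) ∧ V) ∧ V)) = False ∧ True = False
¬((U ∧ ((¬(V ∨ (X ∧ ¬(V ∧ Z))) ∧ ¬¬(¬(Y ∧ X) ∧ (Z ∨ U))) ∧ V)) ∧ ¬(¬(X ∧ Z) ∧ ¬(((V ∧ Z) ∧ V) ∧ V))) = ¬False = True
¬¬((U ∧ ((¬(V ∨ (X ∧ ¬(V ∧ Z))) ∧ ¬¬(¬(Y ∧ X) ∧ (Z ∨ U))) ∧ V)) ∧ ¬(¬(X ∧ Z) ∧ ¬(((V ∧ Z) ∧ V) ∧ V))) = ¬True = False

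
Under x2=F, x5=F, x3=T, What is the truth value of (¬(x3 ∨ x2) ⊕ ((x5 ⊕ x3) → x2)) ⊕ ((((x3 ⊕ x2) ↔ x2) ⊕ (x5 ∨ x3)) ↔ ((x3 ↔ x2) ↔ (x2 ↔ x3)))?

T

x3 ∨ x2 = T ∨ F = T
¬(x3 ∨ x2) = ¬T = F
x5 ⊕ x3 = F ⊕ T = T
(x5 ⊕ x3) → x2 = T → F = F
¬(x3 ∨ x2) ⊕ ((x5 ⊕ x3) → x2) = F ⊕ F = F
x3 ⊕ x2 = T ⊕ F = T
(x3 ⊕ x2) ↔ x2 = T ↔ F = F
x5 ∨ x3 = F ∨ T = T
((x3 ⊕ x2) ↔ x2) ⊕ (x5 ∨ x3) = F ⊕ T = T
x3 ↔ x2 = T ↔ F = F
x2 ↔ x3 = F ↔ T = F
(x3 ↔ x2) ↔ (x2 ↔ x3) = F ↔ F = T
(((x3 ⊕ x2) ↔ x2) ⊕ (x5 ∨ x3)) ↔ ((x3 ↔ x2) ↔ (x2 ↔ x3)) = T ↔ T = T
(¬(x3 ∨ x2) ⊕ ((x5 ⊕ x3) → x2)) ⊕ ((((x3 ⊕ x2) ↔ x2) ⊕ (x5 ∨ x3)) ↔ ((x3 ↔ x2) ↔ (x2 ↔ x3))) = F ⊕ T = T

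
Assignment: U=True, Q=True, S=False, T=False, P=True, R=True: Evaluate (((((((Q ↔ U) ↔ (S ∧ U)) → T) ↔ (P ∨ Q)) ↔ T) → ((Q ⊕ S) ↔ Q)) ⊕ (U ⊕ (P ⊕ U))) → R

Substituting U=True, Q=True, S=False, T=False, P=True, R=True:
Q ↔ U = True ↔ True = True
S ∧ U = False ∧ True = False
(Q ↔ U) ↔ (S ∧ U) = True ↔ False = False
((Q ↔ U) ↔ (S ∧ U)) → T = False → False = True
P ∨ Q = True ∨ True = True
(((Q ↔ U) ↔ (S ∧ U)) → T) ↔ (P ∨ Q) = True ↔ True = True
((((Q ↔ U) ↔ (S ∧ U)) → T) ↔ (P ∨ Q)) ↔ T = True ↔ False = False
Q ⊕ S = True ⊕ False = True
(Q ⊕ S) ↔ Q = True ↔ True = True
(((((Q ↔ U) ↔ (S ∧ U)) → T) ↔ (P ∨ Q)) ↔ T) → ((Q ⊕ S) ↔ Q) = False → True = True
P ⊕ U = True ⊕ True = False
U ⊕ (P ⊕ U) = True ⊕ False = True
((((((Q ↔ U) ↔ (S ∧ U)) → T) ↔ (P ∨ Q)) ↔ T) → ((Q ⊕ S) ↔ Q)) ⊕ (U ⊕ (P ⊕ U)) = True ⊕ True = False
(((((((Q ↔ U) ↔ (S ∧ U)) → T) ↔ (P ∨ Q)) ↔ T) → ((Q ⊕ S) ↔ Q)) ⊕ (U ⊕ (P ⊕ U))) → R = False → True = True

True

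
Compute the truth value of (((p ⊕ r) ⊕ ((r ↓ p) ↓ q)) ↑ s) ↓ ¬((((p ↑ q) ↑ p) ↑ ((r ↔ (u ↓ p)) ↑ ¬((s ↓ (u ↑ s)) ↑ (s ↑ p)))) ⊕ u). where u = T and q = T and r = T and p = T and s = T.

F

p ⊕ r = T ⊕ T = F
r ↓ p = T ↓ T = F
(r ↓ p) ↓ q = F ↓ T = F
(p ⊕ r) ⊕ ((r ↓ p) ↓ q) = F ⊕ F = F
((p ⊕ r) ⊕ ((r ↓ p) ↓ q)) ↑ s = F ↑ T = T
p ↑ q = T ↑ T = F
(p ↑ q) ↑ p = F ↑ T = T
u ↓ p = T ↓ T = F
r ↔ (u ↓ p) = T ↔ F = F
u ↑ s = T ↑ T = F
s ↓ (u ↑ s) = T ↓ F = F
s ↑ p = T ↑ T = F
(s ↓ (u ↑ s)) ↑ (s ↑ p) = F ↑ F = T
¬((s ↓ (u ↑ s)) ↑ (s ↑ p)) = ¬T = F
(r ↔ (u ↓ p)) ↑ ¬((s ↓ (u ↑ s)) ↑ (s ↑ p)) = F ↑ F = T
((p ↑ q) ↑ p) ↑ ((r ↔ (u ↓ p)) ↑ ¬((s ↓ (u ↑ s)) ↑ (s ↑ p))) = T ↑ T = F
(((p ↑ q) ↑ p) ↑ ((r ↔ (u ↓ p)) ↑ ¬((s ↓ (u ↑ s)) ↑ (s ↑ p)))) ⊕ u = F ⊕ T = T
¬((((p ↑ q) ↑ p) ↑ ((r ↔ (u ↓ p)) ↑ ¬((s ↓ (u ↑ s)) ↑ (s ↑ p)))) ⊕ u) = ¬T = F
(((p ⊕ r) ⊕ ((r ↓ p) ↓ q)) ↑ s) ↓ ¬((((p ↑ q) ↑ p) ↑ ((r ↔ (u ↓ p)) ↑ ¬((s ↓ (u ↑ s)) ↑ (s ↑ p)))) ⊕ u) = T ↓ F = F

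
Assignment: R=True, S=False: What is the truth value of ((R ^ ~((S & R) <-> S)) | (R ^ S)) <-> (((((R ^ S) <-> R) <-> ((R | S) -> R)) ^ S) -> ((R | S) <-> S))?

False

S & R = False & True = False
(S & R) <-> S = False <-> False = True
~((S & R) <-> S) = ~True = False
R ^ ~((S & R) <-> S) = True ^ False = True
R ^ S = True ^ False = True
(R ^ ~((S & R) <-> S)) | (R ^ S) = True | True = True
R ^ S = True ^ False = True
(R ^ S) <-> R = True <-> True = True
R | S = True | False = True
(R | S) -> R = True -> True = True
((R ^ S) <-> R) <-> ((R | S) -> R) = True <-> True = True
(((R ^ S) <-> R) <-> ((R | S) -> R)) ^ S = True ^ False = True
R | S = True | False = True
(R | S) <-> S = True <-> False = False
((((R ^ S) <-> R) <-> ((R | S) -> R)) ^ S) -> ((R | S) <-> S) = True -> False = False
((R ^ ~((S & R) <-> S)) | (R ^ S)) <-> (((((R ^ S) <-> R) <-> ((R | S) -> R)) ^ S) -> ((R | S) <-> S)) = True <-> False = False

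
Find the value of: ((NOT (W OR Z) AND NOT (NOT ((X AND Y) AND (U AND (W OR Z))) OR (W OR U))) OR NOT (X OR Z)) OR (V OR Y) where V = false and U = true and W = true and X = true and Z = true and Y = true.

W OR Z = true OR true = true
NOT (W OR Z) = NOT true = false
X AND Y = true AND true = true
W OR Z = true OR true = true
U AND (W OR Z) = true AND true = true
(X AND Y) AND (U AND (W OR Z)) = true AND true = true
NOT ((X AND Y) AND (U AND (W OR Z))) = NOT true = false
W OR U = true OR true = true
NOT ((X AND Y) AND (U AND (W OR Z))) OR (W OR U) = false OR true = true
NOT (NOT ((X AND Y) AND (U AND (W OR Z))) OR (W OR U)) = NOT true = false
NOT (W OR Z) AND NOT (NOT ((X AND Y) AND (U AND (W OR Z))) OR (W OR U)) = false AND false = false
X OR Z = true OR true = true
NOT (X OR Z) = NOT true = false
(NOT (W OR Z) AND NOT (NOT ((X AND Y) AND (U AND (W OR Z))) OR (W OR U))) OR NOT (X OR Z) = false OR false = false
V OR Y = false OR true = true
((NOT (W OR Z) AND NOT (NOT ((X AND Y) AND (U AND (W OR Z))) OR (W OR U))) OR NOT (X OR Z)) OR (V OR Y) = false OR true = true

true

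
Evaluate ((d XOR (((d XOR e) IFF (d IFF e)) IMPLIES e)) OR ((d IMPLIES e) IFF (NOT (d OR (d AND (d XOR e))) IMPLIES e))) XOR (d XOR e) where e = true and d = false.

d XOR e = false XOR true = true
d IFF e = false IFF true = false
(d XOR e) IFF (d IFF e) = true IFF false = false
((d XOR e) IFF (d IFF e)) IMPLIES e = false IMPLIES true = true
d XOR (((d XOR e) IFF (d IFF e)) IMPLIES e) = false XOR true = true
d IMPLIES e = false IMPLIES true = true
d XOR e = false XOR true = true
d AND (d XOR e) = false AND true = false
d OR (d AND (d XOR e)) = false OR false = false
NOT (d OR (d AND (d XOR e))) = NOT false = true
NOT (d OR (d AND (d XOR e))) IMPLIES e = true IMPLIES true = true
(d IMPLIES e) IFF (NOT (d OR (d AND (d XOR e))) IMPLIES e) = true IFF true = true
(d XOR (((d XOR e) IFF (d IFF e)) IMPLIES e)) OR ((d IMPLIES e) IFF (NOT (d OR (d AND (d XOR e))) IMPLIES e)) = true OR true = true
d XOR e = false XOR true = true
((d XOR (((d XOR e) IFF (d IFF e)) IMPLIES e)) OR ((d IMPLIES e) IFF (NOT (d OR (d AND (d XOR e))) IMPLIES e))) XOR (d XOR e) = true XOR true = false

false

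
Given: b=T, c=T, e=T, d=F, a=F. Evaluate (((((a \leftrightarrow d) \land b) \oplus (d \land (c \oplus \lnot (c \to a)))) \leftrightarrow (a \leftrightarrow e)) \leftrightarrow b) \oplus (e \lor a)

T

a \leftrightarrow d = F \leftrightarrow F = T
(a \leftrightarrow d) \land b = T \land T = T
c \to a = T \to F = F
\lnot (c \to a) = \lnot F = T
c \oplus \lnot (c \to a) = T \oplus T = F
d \land (c \oplus \lnot (c \to a)) = F \land F = F
((a \leftrightarrow d) \land b) \oplus (d \land (c \oplus \lnot (c \to a))) = T \oplus F = T
a \leftrightarrow e = F \leftrightarrow T = F
(((a \leftrightarrow d) \land b) \oplus (d \land (c \oplus \lnot (c \to a)))) \leftrightarrow (a \leftrightarrow e) = T \leftrightarrow F = F
((((a \leftrightarrow d) \land b) \oplus (d \land (c \oplus \lnot (c \to a)))) \leftrightarrow (a \leftrightarrow e)) \leftrightarrow b = F \leftrightarrow T = F
e \lor a = T \lor F = T
(((((a \leftrightarrow d) \land b) \oplus (d \land (c \oplus \lnot (c \to a)))) \leftrightarrow (a \leftrightarrow e)) \leftrightarrow b) \oplus (e \lor a) = F \oplus T = T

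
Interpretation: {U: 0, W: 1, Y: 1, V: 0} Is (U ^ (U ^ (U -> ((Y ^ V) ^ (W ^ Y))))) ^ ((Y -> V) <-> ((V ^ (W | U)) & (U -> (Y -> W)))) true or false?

Substituting U=0, W=1, Y=1, V=0:
Y ^ V = 1 ^ 0 = 1
W ^ Y = 1 ^ 1 = 0
(Y ^ V) ^ (W ^ Y) = 1 ^ 0 = 1
U -> ((Y ^ V) ^ (W ^ Y)) = 0 -> 1 = 1
U ^ (U -> ((Y ^ V) ^ (W ^ Y))) = 0 ^ 1 = 1
U ^ (U ^ (U -> ((Y ^ V) ^ (W ^ Y)))) = 0 ^ 1 = 1
Y -> V = 1 -> 0 = 0
W | U = 1 | 0 = 1
V ^ (W | U) = 0 ^ 1 = 1
Y -> W = 1 -> 1 = 1
U -> (Y -> W) = 0 -> 1 = 1
(V ^ (W | U)) & (U -> (Y -> W)) = 1 & 1 = 1
(Y -> V) <-> ((V ^ (W | U)) & (U -> (Y -> W))) = 0 <-> 1 = 0
(U ^ (U ^ (U -> ((Y ^ V) ^ (W ^ Y))))) ^ ((Y -> V) <-> ((V ^ (W | U)) & (U -> (Y -> W)))) = 1 ^ 0 = 1

1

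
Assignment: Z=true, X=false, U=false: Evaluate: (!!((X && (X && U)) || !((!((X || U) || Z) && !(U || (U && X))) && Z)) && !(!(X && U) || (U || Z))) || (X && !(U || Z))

false

X && U = false && false = false
X && (X && U) = false && false = false
X || U = false || false = false
(X || U) || Z = false || true = true
!((X || U) || Z) = !true = false
U && X = false && false = false
U || (U && X) = false || false = false
!(U || (U && X)) = !false = true
!((X || U) || Z) && !(U || (U && X)) = false && true = false
(!((X || U) || Z) && !(U || (U && X))) && Z = false && true = false
!((!((X || U) || Z) && !(U || (U && X))) && Z) = !false = true
(X && (X && U)) || !((!((X || U) || Z) && !(U || (U && X))) && Z) = false || true = true
!((X && (X && U)) || !((!((X || U) || Z) && !(U || (U && X))) && Z)) = !true = false
!!((X && (X && U)) || !((!((X || U) || Z) && !(U || (U && X))) && Z)) = !false = true
X && U = false && false = false
!(X && U) = !false = true
U || Z = false || true = true
!(X && U) || (U || Z) = true || true = true
!(!(X && U) || (U || Z)) = !true = false
!!((X && (X && U)) || !((!((X || U) || Z) && !(U || (U && X))) && Z)) && !(!(X && U) || (U || Z)) = true && false = false
U || Z = false || true = true
!(U || Z) = !true = false
X && !(U || Z) = false && false = false
(!!((X && (X && U)) || !((!((X || U) || Z) && !(U || (U && X))) && Z)) && !(!(X && U) || (U || Z))) || (X && !(U || Z)) = false || false = false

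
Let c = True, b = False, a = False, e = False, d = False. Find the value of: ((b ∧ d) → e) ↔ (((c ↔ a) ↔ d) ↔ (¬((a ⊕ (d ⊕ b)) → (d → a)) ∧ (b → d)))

False

Substituting c=True, b=False, a=False, e=False, d=False:
b ∧ d = False ∧ False = False
(b ∧ d) → e = False → False = True
c ↔ a = True ↔ False = False
(c ↔ a) ↔ d = False ↔ False = True
d ⊕ b = False ⊕ False = False
a ⊕ (d ⊕ b) = False ⊕ False = False
d → a = False → False = True
(a ⊕ (d ⊕ b)) → (d → a) = False → True = True
¬((a ⊕ (d ⊕ b)) → (d → a)) = ¬True = False
b → d = False → False = True
¬((a ⊕ (d ⊕ b)) → (d → a)) ∧ (b → d) = False ∧ True = False
((c ↔ a) ↔ d) ↔ (¬((a ⊕ (d ⊕ b)) → (d → a)) ∧ (b → d)) = True ↔ False = False
((b ∧ d) → e) ↔ (((c ↔ a) ↔ d) ↔ (¬((a ⊕ (d ⊕ b)) → (d → a)) ∧ (b → d))) = True ↔ False = False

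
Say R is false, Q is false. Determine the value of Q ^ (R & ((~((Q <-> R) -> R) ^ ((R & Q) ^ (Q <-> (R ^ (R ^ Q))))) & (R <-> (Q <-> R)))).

Substituting R=0, Q=0:
Q <-> R = 0 <-> 0 = 1
(Q <-> R) -> R = 1 -> 0 = 0
~((Q <-> R) -> R) = ~0 = 1
R & Q = 0 & 0 = 0
R ^ Q = 0 ^ 0 = 0
R ^ (R ^ Q) = 0 ^ 0 = 0
Q <-> (R ^ (R ^ Q)) = 0 <-> 0 = 1
(R & Q) ^ (Q <-> (R ^ (R ^ Q))) = 0 ^ 1 = 1
~((Q <-> R) -> R) ^ ((R & Q) ^ (Q <-> (R ^ (R ^ Q)))) = 1 ^ 1 = 0
Q <-> R = 0 <-> 0 = 1
R <-> (Q <-> R) = 0 <-> 1 = 0
(~((Q <-> R) -> R) ^ ((R & Q) ^ (Q <-> (R ^ (R ^ Q))))) & (R <-> (Q <-> R)) = 0 & 0 = 0
R & ((~((Q <-> R) -> R) ^ ((R & Q) ^ (Q <-> (R ^ (R ^ Q))))) & (R <-> (Q <-> R))) = 0 & 0 = 0
Q ^ (R & ((~((Q <-> R) -> R) ^ ((R & Q) ^ (Q <-> (R ^ (R ^ Q))))) & (R <-> (Q <-> R)))) = 0 ^ 0 = 0

0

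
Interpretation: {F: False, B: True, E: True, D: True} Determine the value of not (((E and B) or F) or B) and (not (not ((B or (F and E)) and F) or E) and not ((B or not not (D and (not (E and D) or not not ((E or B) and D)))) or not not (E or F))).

Substituting F=False, B=True, E=True, D=True:
E and B = True and True = True
(E and B) or F = True or False = True
((E and B) or F) or B = True or True = True
not (((E and B) or F) or B) = not True = False
F and E = False and True = False
B or (F and E) = True or False = True
(B or (F and E)) and F = True and False = False
not ((B or (F and E)) and F) = not False = True
not ((B or (F and E)) and F) or E = True or True = True
not (not ((B or (F and E)) and F) or E) = not True = False
E and D = True and True = True
not (E and D) = not True = False
E or B = True or True = True
(E or B) and D = True and True = True
not ((E or B) and D) = not True = False
not not ((E or B) and D) = not False = True
not (E and D) or not not ((E or B) and D) = False or True = True
D and (not (E and D) or not not ((E or B) and D)) = True and True = True
not (D and (not (E and D) or not not ((E or B) and D))) = not True = False
not not (D and (not (E and D) or not not ((E or B) and D))) = not False = True
B or not not (D and (not (E and D) or not not ((E or B) and D))) = True or True = True
E or F = True or False = True
not (E or F) = not True = False
not not (E or F) = not False = True
(B or not not (D and (not (E and D) or not not ((E or B) and D)))) or not not (E or F) = True or True = True
not ((B or not not (D and (not (E and D) or not not ((E or B) and D)))) or not not (E or F)) = not True = False
not (not ((B or (F and E)) and F) or E) and not ((B or not not (D and (not (E and D) or not not ((E or B) and D)))) or not not (E or F)) = False and False = False
not (((E and B) or F) or B) and (not (not ((B or (F and E)) and F) or E) and not ((B or not not (D and (not (E and D) or not not ((E or B) and D)))) or not not (E or F))) = False and False = False

False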